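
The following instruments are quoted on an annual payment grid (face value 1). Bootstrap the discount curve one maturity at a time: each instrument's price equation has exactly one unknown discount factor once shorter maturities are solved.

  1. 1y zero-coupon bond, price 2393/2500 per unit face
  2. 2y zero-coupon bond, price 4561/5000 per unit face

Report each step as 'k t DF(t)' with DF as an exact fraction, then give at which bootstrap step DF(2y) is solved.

1 1 2393/2500
2 2 4561/5000
DF(2y) is solved at step 2

step 1 [1y] zero: DF = P = 2393/2500 ≈ 0.957200
step 2 [2y] zero: DF = P = 4561/5000 ≈ 0.912200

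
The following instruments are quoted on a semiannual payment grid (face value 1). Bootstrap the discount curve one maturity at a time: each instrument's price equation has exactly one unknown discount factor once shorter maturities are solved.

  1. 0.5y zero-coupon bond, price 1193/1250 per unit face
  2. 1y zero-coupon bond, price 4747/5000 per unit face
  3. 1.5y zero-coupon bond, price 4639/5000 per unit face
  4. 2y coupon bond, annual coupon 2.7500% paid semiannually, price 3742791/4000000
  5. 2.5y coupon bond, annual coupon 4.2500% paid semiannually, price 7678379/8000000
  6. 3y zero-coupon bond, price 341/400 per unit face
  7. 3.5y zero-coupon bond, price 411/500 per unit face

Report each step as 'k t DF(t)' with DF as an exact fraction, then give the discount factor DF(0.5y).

step 1 [0.5y] zero: DF = P = 1193/1250 ≈ 0.954400
step 2 [1y] zero: DF = P = 4747/5000 ≈ 0.949400
step 3 [1.5y] zero: DF = P = 4639/5000 ≈ 0.927800
step 4 [2y] bond c/2=11/800: DF=(3742791/4000000 − 11/800·(0.954400+0.949400+0.927800))/(1+11/800) = 4423/5000 ≈ 0.884600
step 5 [2.5y] bond c/2=17/800: DF=(7678379/8000000 − 17/800·(0.954400+0.949400+0.927800+0.884600))/(1+17/800) = 69/80 ≈ 0.862500
step 6 [3y] zero: DF = P = 341/400 ≈ 0.852500
step 7 [3.5y] zero: DF = P = 411/500 ≈ 0.822000

1 1/2 1193/1250
2 1 4747/5000
3 3/2 4639/5000
4 2 4423/5000
5 5/2 69/80
6 3 341/400
7 7/2 411/500
DF(0.5y) = 1193/1250 ≈ 0.954400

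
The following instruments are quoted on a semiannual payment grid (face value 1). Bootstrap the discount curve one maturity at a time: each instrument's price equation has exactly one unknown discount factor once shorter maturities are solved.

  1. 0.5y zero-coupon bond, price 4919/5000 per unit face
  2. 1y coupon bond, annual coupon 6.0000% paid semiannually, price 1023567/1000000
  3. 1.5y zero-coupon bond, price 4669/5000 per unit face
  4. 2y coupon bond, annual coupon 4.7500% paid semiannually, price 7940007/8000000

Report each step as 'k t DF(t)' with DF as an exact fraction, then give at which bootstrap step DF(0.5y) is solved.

step 1 [0.5y] zero: DF = P = 4919/5000 ≈ 0.983800
step 2 [1y] bond c/2=3/100: DF=(1023567/1000000 − 3/100·(0.983800))/(1+3/100) = 9651/10000 ≈ 0.965100
step 3 [1.5y] zero: DF = P = 4669/5000 ≈ 0.933800
step 4 [2y] bond c/2=19/800: DF=(7940007/8000000 − 19/800·(0.983800+0.965100+0.933800))/(1+19/800) = 4513/5000 ≈ 0.902600

1 1/2 4919/5000
2 1 9651/10000
3 3/2 4669/5000
4 2 4513/5000
DF(0.5y) is solved at step 1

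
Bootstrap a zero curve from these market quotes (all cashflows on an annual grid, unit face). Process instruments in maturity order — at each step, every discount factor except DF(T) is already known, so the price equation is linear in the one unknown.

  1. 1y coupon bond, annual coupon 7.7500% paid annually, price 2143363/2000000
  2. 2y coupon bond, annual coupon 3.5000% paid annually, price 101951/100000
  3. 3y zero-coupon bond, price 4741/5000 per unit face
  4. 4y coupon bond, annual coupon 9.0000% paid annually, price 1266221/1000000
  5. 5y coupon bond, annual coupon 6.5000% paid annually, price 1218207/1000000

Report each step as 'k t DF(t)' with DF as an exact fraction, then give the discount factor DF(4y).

1 1 4973/5000
2 2 4757/5000
3 3 4741/5000
4 4 9227/10000
5 5 9109/10000
DF(4y) = 9227/10000 ≈ 0.922700

step 1 [1y] bond c/1=31/400: DF=(2143363/2000000 − 31/400·(0))/(1+31/400) = 4973/5000 ≈ 0.994600
step 2 [2y] bond c/1=7/200: DF=(101951/100000 − 7/200·(0.994600))/(1+7/200) = 4757/5000 ≈ 0.951400
step 3 [3y] zero: DF = P = 4741/5000 ≈ 0.948200
step 4 [4y] bond c/1=9/100: DF=(1266221/1000000 − 9/100·(0.994600+0.951400+0.948200))/(1+9/100) = 9227/10000 ≈ 0.922700
step 5 [5y] bond c/1=13/200: DF=(1218207/1000000 − 13/200·(0.994600+0.951400+0.948200+0.922700))/(1+13/200) = 9109/10000 ≈ 0.910900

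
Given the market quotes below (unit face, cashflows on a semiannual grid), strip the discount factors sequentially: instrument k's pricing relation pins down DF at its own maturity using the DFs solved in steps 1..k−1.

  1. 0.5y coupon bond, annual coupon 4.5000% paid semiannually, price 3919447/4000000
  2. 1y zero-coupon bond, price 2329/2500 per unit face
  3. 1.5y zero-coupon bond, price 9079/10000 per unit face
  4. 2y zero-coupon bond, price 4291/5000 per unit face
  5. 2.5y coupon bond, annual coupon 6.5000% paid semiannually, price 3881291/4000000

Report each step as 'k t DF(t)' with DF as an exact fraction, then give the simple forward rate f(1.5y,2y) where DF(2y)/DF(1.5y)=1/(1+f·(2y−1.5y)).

step 1 [0.5y] bond c/2=9/400: DF=(3919447/4000000 − 9/400·(0))/(1+9/400) = 9583/10000 ≈ 0.958300
step 2 [1y] zero: DF = P = 2329/2500 ≈ 0.931600
step 3 [1.5y] zero: DF = P = 9079/10000 ≈ 0.907900
step 4 [2y] zero: DF = P = 4291/5000 ≈ 0.858200
step 5 [2.5y] bond c/2=13/400: DF=(3881291/4000000 − 13/400·(0.958300+0.931600+0.907900+0.858200))/(1+13/400) = 8247/10000 ≈ 0.824700

1 1/2 9583/10000
2 1 2329/2500
3 3/2 9079/10000
4 2 4291/5000
5 5/2 8247/10000
f(1.5y,2y) = ((9079/10000)/(4291/5000) − 1)/(1/2) = 71/613 ≈ 11.5824%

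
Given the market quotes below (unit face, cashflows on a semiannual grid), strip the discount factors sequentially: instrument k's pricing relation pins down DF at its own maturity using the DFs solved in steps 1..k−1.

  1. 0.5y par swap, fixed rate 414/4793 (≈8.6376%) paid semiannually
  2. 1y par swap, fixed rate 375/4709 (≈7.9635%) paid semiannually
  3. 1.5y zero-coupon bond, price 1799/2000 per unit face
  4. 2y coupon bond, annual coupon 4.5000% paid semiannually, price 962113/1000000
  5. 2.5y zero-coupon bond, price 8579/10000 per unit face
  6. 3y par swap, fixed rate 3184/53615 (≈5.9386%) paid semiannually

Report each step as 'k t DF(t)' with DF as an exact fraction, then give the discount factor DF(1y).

step 1 [0.5y] swap r/2=207/4793: DF=(1 − 207/4793·(0))/(1+207/4793) = 4793/5000 ≈ 0.958600
step 2 [1y] swap r/2=375/9418: DF=(1 − 375/9418·(0.958600))/(1+375/9418) = 37/40 ≈ 0.925000
step 3 [1.5y] zero: DF = P = 1799/2000 ≈ 0.899500
step 4 [2y] bond c/2=9/400: DF=(962113/1000000 − 9/400·(0.958600+0.925000+0.899500))/(1+9/400) = 8797/10000 ≈ 0.879700
step 5 [2.5y] zero: DF = P = 8579/10000 ≈ 0.857900
step 6 [3y] swap r/2=1592/53615: DF=(1 − 1592/53615·(0.958600+0.925000+0.899500+0.879700+0.857900))/(1+1592/53615) = 1051/1250 ≈ 0.840800

1 1/2 4793/5000
2 1 37/40
3 3/2 1799/2000
4 2 8797/10000
5 5/2 8579/10000
6 3 1051/1250
DF(1y) = 37/40 ≈ 0.925000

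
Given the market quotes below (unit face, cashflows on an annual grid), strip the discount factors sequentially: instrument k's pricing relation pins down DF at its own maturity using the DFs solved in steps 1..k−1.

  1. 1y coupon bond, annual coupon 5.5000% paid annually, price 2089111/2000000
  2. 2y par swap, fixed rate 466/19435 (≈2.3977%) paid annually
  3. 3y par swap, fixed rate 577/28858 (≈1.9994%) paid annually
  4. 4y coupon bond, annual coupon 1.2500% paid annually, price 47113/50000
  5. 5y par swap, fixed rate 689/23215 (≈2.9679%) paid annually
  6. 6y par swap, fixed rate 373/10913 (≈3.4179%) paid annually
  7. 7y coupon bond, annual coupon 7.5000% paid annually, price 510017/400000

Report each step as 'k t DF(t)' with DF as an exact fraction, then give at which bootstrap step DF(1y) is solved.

1 1 9901/10000
2 2 4767/5000
3 3 9423/10000
4 4 179/200
5 5 4311/5000
6 6 1627/2000
7 7 4027/5000
DF(1y) is solved at step 1

step 1 [1y] bond c/1=11/200: DF=(2089111/2000000 − 11/200·(0))/(1+11/200) = 9901/10000 ≈ 0.990100
step 2 [2y] swap r/1=466/19435: DF=(1 − 466/19435·(0.990100))/(1+466/19435) = 4767/5000 ≈ 0.953400
step 3 [3y] swap r/1=577/28858: DF=(1 − 577/28858·(0.990100+0.953400))/(1+577/28858) = 9423/10000 ≈ 0.942300
step 4 [4y] bond c/1=1/80: DF=(47113/50000 − 1/80·(0.990100+0.953400+0.942300))/(1+1/80) = 179/200 ≈ 0.895000
step 5 [5y] swap r/1=689/23215: DF=(1 − 689/23215·(0.990100+0.953400+0.942300+0.895000))/(1+689/23215) = 4311/5000 ≈ 0.862200
step 6 [6y] swap r/1=373/10913: DF=(1 − 373/10913·(0.990100+0.953400+0.942300+0.895000+0.862200))/(1+373/10913) = 1627/2000 ≈ 0.813500
step 7 [7y] bond c/1=3/40: DF=(510017/400000 − 3/40·(0.990100+0.953400+0.942300+0.895000+0.862200+0.813500))/(1+3/40) = 4027/5000 ≈ 0.805400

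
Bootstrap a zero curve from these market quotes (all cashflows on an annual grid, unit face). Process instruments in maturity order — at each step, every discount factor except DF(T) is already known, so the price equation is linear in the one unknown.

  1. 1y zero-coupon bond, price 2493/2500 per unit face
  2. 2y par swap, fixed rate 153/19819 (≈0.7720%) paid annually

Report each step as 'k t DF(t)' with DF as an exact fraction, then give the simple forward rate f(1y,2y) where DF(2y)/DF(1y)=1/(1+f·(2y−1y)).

1 1 2493/2500
2 2 9847/10000
f(1y,2y) = ((2493/2500)/(9847/10000) − 1)/(1) = 125/9847 ≈ 1.2694%

step 1 [1y] zero: DF = P = 2493/2500 ≈ 0.997200
step 2 [2y] swap r/1=153/19819: DF=(1 − 153/19819·(0.997200))/(1+153/19819) = 9847/10000 ≈ 0.984700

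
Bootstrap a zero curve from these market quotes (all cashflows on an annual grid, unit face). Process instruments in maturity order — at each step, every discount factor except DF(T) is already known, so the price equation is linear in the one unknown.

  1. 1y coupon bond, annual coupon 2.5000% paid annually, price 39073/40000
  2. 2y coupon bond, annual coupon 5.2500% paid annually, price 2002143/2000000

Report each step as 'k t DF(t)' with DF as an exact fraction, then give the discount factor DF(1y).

1 1 953/1000
2 2 2259/2500
DF(1y) = 953/1000 ≈ 0.953000

step 1 [1y] bond c/1=1/40: DF=(39073/40000 − 1/40·(0))/(1+1/40) = 953/1000 ≈ 0.953000
step 2 [2y] bond c/1=21/400: DF=(2002143/2000000 − 21/400·(0.953000))/(1+21/400) = 2259/2500 ≈ 0.903600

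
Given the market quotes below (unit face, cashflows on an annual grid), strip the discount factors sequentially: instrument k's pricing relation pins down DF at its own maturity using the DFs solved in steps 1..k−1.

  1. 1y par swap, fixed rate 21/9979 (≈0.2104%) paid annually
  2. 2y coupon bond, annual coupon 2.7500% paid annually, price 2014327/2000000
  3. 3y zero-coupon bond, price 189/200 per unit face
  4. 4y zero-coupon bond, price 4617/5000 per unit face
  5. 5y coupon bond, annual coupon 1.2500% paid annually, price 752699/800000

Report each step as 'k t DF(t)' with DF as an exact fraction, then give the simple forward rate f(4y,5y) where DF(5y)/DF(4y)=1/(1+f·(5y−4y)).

1 1 9979/10000
2 2 1907/2000
3 3 189/200
4 4 4617/5000
5 5 8821/10000
f(4y,5y) = ((4617/5000)/(8821/10000) − 1)/(1) = 413/8821 ≈ 4.6820%

step 1 [1y] swap r/1=21/9979: DF=(1 − 21/9979·(0))/(1+21/9979) = 9979/10000 ≈ 0.997900
step 2 [2y] bond c/1=11/400: DF=(2014327/2000000 − 11/400·(0.997900))/(1+11/400) = 1907/2000 ≈ 0.953500
step 3 [3y] zero: DF = P = 189/200 ≈ 0.945000
step 4 [4y] zero: DF = P = 4617/5000 ≈ 0.923400
step 5 [5y] bond c/1=1/80: DF=(752699/800000 − 1/80·(0.997900+0.953500+0.945000+0.923400))/(1+1/80) = 8821/10000 ≈ 0.882100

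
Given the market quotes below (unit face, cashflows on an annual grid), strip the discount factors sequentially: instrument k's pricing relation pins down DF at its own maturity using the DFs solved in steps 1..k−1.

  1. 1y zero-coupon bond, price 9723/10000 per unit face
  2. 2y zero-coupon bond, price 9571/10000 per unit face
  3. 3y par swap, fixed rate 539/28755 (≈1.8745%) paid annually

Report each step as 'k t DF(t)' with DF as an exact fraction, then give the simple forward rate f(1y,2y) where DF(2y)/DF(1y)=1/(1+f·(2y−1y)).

1 1 9723/10000
2 2 9571/10000
3 3 9461/10000
f(1y,2y) = ((9723/10000)/(9571/10000) − 1)/(1) = 152/9571 ≈ 1.5881%

step 1 [1y] zero: DF = P = 9723/10000 ≈ 0.972300
step 2 [2y] zero: DF = P = 9571/10000 ≈ 0.957100
step 3 [3y] swap r/1=539/28755: DF=(1 − 539/28755·(0.972300+0.957100))/(1+539/28755) = 9461/10000 ≈ 0.946100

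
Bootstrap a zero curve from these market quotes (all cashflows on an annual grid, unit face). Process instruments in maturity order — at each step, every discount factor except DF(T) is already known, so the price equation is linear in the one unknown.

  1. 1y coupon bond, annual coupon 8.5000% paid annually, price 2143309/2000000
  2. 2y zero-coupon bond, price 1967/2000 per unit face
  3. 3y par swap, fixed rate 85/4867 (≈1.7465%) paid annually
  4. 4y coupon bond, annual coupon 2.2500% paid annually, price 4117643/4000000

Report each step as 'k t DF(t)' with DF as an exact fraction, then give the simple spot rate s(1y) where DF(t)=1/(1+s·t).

1 1 9877/10000
2 2 1967/2000
3 3 949/1000
4 4 377/400
s(1y) = (1/(9877/10000) − 1)/(1) = 123/9877 ≈ 1.2453%

step 1 [1y] bond c/1=17/200: DF=(2143309/2000000 − 17/200·(0))/(1+17/200) = 9877/10000 ≈ 0.987700
step 2 [2y] zero: DF = P = 1967/2000 ≈ 0.983500
step 3 [3y] swap r/1=85/4867: DF=(1 − 85/4867·(0.987700+0.983500))/(1+85/4867) = 949/1000 ≈ 0.949000
step 4 [4y] bond c/1=9/400: DF=(4117643/4000000 − 9/400·(0.987700+0.983500+0.949000))/(1+9/400) = 377/400 ≈ 0.942500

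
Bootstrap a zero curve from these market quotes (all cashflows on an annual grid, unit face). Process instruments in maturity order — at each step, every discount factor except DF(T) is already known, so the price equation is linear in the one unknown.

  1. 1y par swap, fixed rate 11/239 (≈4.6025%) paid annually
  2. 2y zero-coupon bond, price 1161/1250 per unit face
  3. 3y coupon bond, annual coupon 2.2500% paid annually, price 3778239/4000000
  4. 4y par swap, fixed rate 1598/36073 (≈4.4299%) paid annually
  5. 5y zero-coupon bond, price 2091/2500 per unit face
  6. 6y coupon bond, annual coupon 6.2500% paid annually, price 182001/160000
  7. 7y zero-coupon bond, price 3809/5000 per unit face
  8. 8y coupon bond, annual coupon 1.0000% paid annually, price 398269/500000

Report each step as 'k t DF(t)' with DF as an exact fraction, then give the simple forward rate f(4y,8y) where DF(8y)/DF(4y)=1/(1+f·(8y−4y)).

1 1 239/250
2 2 1161/1250
3 3 8823/10000
4 4 4201/5000
5 5 2091/2500
6 6 2023/2500
7 7 3809/5000
8 8 7291/10000
f(4y,8y) = ((4201/5000)/(7291/10000) − 1)/(4) = 1111/29164 ≈ 3.8095%

step 1 [1y] swap r/1=11/239: DF=(1 − 11/239·(0))/(1+11/239) = 239/250 ≈ 0.956000
step 2 [2y] zero: DF = P = 1161/1250 ≈ 0.928800
step 3 [3y] bond c/1=9/400: DF=(3778239/4000000 − 9/400·(0.956000+0.928800))/(1+9/400) = 8823/10000 ≈ 0.882300
step 4 [4y] swap r/1=1598/36073: DF=(1 − 1598/36073·(0.956000+0.928800+0.882300))/(1+1598/36073) = 4201/5000 ≈ 0.840200
step 5 [5y] zero: DF = P = 2091/2500 ≈ 0.836400
step 6 [6y] bond c/1=1/16: DF=(182001/160000 − 1/16·(0.956000+0.928800+0.882300+0.840200+0.836400))/(1+1/16) = 2023/2500 ≈ 0.809200
step 7 [7y] zero: DF = P = 3809/5000 ≈ 0.761800
step 8 [8y] bond c/1=1/100: DF=(398269/500000 − 1/100·(0.956000+0.928800+0.882300+0.840200+0.836400+0.809200+0.761800))/(1+1/100) = 7291/10000 ≈ 0.729100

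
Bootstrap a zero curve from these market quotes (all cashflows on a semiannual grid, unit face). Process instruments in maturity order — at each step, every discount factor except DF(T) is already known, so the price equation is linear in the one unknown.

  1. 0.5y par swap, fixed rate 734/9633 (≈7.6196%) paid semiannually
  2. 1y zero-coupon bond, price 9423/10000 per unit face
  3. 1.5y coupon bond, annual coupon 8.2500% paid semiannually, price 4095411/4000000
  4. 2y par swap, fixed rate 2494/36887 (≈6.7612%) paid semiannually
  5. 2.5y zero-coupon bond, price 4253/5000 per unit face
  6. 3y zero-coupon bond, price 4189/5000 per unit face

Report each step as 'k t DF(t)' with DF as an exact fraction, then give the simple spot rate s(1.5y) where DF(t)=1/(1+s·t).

step 1 [0.5y] swap r/2=367/9633: DF=(1 − 367/9633·(0))/(1+367/9633) = 9633/10000 ≈ 0.963300
step 2 [1y] zero: DF = P = 9423/10000 ≈ 0.942300
step 3 [1.5y] bond c/2=33/800: DF=(4095411/4000000 − 33/800·(0.963300+0.942300))/(1+33/800) = 4539/5000 ≈ 0.907800
step 4 [2y] swap r/2=1247/36887: DF=(1 − 1247/36887·(0.963300+0.942300+0.907800))/(1+1247/36887) = 8753/10000 ≈ 0.875300
step 5 [2.5y] zero: DF = P = 4253/5000 ≈ 0.850600
step 6 [3y] zero: DF = P = 4189/5000 ≈ 0.837800

1 1/2 9633/10000
2 1 9423/10000
3 3/2 4539/5000
4 2 8753/10000
5 5/2 4253/5000
6 3 4189/5000
s(1.5y) = (1/(4539/5000) − 1)/(3/2) = 922/13617 ≈ 6.7709%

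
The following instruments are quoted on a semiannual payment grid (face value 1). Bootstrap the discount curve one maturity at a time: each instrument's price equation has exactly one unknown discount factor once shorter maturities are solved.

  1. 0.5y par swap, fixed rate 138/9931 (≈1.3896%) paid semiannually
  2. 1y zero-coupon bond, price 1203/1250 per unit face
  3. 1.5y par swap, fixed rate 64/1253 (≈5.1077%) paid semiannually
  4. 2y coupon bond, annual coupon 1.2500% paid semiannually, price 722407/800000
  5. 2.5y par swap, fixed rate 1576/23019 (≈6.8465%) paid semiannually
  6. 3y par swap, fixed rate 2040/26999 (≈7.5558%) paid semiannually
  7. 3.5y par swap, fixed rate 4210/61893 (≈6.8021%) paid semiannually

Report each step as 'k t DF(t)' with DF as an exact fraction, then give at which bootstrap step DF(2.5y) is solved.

step 1 [0.5y] swap r/2=69/9931: DF=(1 − 69/9931·(0))/(1+69/9931) = 9931/10000 ≈ 0.993100
step 2 [1y] zero: DF = P = 1203/1250 ≈ 0.962400
step 3 [1.5y] swap r/2=32/1253: DF=(1 − 32/1253·(0.993100+0.962400))/(1+32/1253) = 579/625 ≈ 0.926400
step 4 [2y] bond c/2=1/160: DF=(722407/800000 − 1/160·(0.993100+0.962400+0.926400))/(1+1/160) = 1759/2000 ≈ 0.879500
step 5 [2.5y] swap r/2=788/23019: DF=(1 − 788/23019·(0.993100+0.962400+0.926400+0.879500))/(1+788/23019) = 1053/1250 ≈ 0.842400
step 6 [3y] swap r/2=1020/26999: DF=(1 − 1020/26999·(0.993100+0.962400+0.926400+0.879500+0.842400))/(1+1020/26999) = 199/250 ≈ 0.796000
step 7 [3.5y] swap r/2=2105/61893: DF=(1 − 2105/61893·(0.993100+0.962400+0.926400+0.879500+0.842400+0.796000))/(1+2105/61893) = 1579/2000 ≈ 0.789500

1 1/2 9931/10000
2 1 1203/1250
3 3/2 579/625
4 2 1759/2000
5 5/2 1053/1250
6 3 199/250
7 7/2 1579/2000
DF(2.5y) is solved at step 5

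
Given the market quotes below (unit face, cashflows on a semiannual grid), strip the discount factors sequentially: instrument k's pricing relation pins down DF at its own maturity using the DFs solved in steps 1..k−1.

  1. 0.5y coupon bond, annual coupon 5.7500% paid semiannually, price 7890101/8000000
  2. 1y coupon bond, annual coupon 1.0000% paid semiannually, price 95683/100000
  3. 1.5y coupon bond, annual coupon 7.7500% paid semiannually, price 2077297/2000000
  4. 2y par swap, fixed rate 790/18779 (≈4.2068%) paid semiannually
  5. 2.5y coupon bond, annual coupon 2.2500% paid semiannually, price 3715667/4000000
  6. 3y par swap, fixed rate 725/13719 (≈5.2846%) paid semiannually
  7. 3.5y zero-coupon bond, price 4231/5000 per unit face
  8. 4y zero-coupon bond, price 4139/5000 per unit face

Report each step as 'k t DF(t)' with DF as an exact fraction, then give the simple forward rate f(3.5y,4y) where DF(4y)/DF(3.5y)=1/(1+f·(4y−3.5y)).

step 1 [0.5y] bond c/2=23/800: DF=(7890101/8000000 − 23/800·(0))/(1+23/800) = 9587/10000 ≈ 0.958700
step 2 [1y] bond c/2=1/200: DF=(95683/100000 − 1/200·(0.958700))/(1+1/200) = 9473/10000 ≈ 0.947300
step 3 [1.5y] bond c/2=31/800: DF=(2077297/2000000 − 31/800·(0.958700+0.947300))/(1+31/800) = 1161/1250 ≈ 0.928800
step 4 [2y] swap r/2=395/18779: DF=(1 − 395/18779·(0.958700+0.947300+0.928800))/(1+395/18779) = 921/1000 ≈ 0.921000
step 5 [2.5y] bond c/2=9/800: DF=(3715667/4000000 − 9/800·(0.958700+0.947300+0.928800+0.921000))/(1+9/800) = 548/625 ≈ 0.876800
step 6 [3y] swap r/2=725/27438: DF=(1 − 725/27438·(0.958700+0.947300+0.928800+0.921000+0.876800))/(1+725/27438) = 171/200 ≈ 0.855000
step 7 [3.5y] zero: DF = P = 4231/5000 ≈ 0.846200
step 8 [4y] zero: DF = P = 4139/5000 ≈ 0.827800

1 1/2 9587/10000
2 1 9473/10000
3 3/2 1161/1250
4 2 921/1000
5 5/2 548/625
6 3 171/200
7 7/2 4231/5000
8 4 4139/5000
f(3.5y,4y) = ((4231/5000)/(4139/5000) − 1)/(1/2) = 184/4139 ≈ 4.4455%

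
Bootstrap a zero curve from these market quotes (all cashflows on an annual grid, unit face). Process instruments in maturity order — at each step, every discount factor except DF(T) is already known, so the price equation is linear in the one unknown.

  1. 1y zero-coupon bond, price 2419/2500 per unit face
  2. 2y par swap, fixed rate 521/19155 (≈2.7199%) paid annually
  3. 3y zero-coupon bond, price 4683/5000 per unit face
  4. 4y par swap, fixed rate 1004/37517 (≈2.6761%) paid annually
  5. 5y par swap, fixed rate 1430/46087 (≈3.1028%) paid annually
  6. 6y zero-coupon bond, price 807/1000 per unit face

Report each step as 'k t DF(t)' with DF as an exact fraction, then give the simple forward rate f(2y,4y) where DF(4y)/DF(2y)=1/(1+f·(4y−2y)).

1 1 2419/2500
2 2 9479/10000
3 3 4683/5000
4 4 2249/2500
5 5 857/1000
6 6 807/1000
f(2y,4y) = ((9479/10000)/(2249/2500) − 1)/(2) = 483/17992 ≈ 2.6845%

step 1 [1y] zero: DF = P = 2419/2500 ≈ 0.967600
step 2 [2y] swap r/1=521/19155: DF=(1 − 521/19155·(0.967600))/(1+521/19155) = 9479/10000 ≈ 0.947900
step 3 [3y] zero: DF = P = 4683/5000 ≈ 0.936600
step 4 [4y] swap r/1=1004/37517: DF=(1 − 1004/37517·(0.967600+0.947900+0.936600))/(1+1004/37517) = 2249/2500 ≈ 0.899600
step 5 [5y] swap r/1=1430/46087: DF=(1 − 1430/46087·(0.967600+0.947900+0.936600+0.899600))/(1+1430/46087) = 857/1000 ≈ 0.857000
step 6 [6y] zero: DF = P = 807/1000 ≈ 0.807000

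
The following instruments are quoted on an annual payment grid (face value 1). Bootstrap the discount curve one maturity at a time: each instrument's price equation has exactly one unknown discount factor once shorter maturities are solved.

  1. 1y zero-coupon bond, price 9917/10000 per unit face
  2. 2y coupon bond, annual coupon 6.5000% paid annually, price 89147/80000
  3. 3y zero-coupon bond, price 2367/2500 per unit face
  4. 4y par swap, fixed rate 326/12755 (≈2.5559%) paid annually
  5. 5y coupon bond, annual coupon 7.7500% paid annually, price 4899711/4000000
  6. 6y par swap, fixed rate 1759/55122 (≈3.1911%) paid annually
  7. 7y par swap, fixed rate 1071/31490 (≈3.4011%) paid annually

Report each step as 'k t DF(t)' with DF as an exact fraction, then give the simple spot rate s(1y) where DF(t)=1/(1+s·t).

1 1 9917/10000
2 2 4929/5000
3 3 2367/2500
4 4 4511/5000
5 5 1077/1250
6 6 8241/10000
7 7 3929/5000
s(1y) = (1/(9917/10000) − 1)/(1) = 83/9917 ≈ 0.8369%

step 1 [1y] zero: DF = P = 9917/10000 ≈ 0.991700
step 2 [2y] bond c/1=13/200: DF=(89147/80000 − 13/200·(0.991700))/(1+13/200) = 4929/5000 ≈ 0.985800
step 3 [3y] zero: DF = P = 2367/2500 ≈ 0.946800
step 4 [4y] swap r/1=326/12755: DF=(1 − 326/12755·(0.991700+0.985800+0.946800))/(1+326/12755) = 4511/5000 ≈ 0.902200
step 5 [5y] bond c/1=31/400: DF=(4899711/4000000 − 31/400·(0.991700+0.985800+0.946800+0.902200))/(1+31/400) = 1077/1250 ≈ 0.861600
step 6 [6y] swap r/1=1759/55122: DF=(1 − 1759/55122·(0.991700+0.985800+0.946800+0.902200+0.861600))/(1+1759/55122) = 8241/10000 ≈ 0.824100
step 7 [7y] swap r/1=1071/31490: DF=(1 − 1071/31490·(0.991700+0.985800+0.946800+0.902200+0.861600+0.824100))/(1+1071/31490) = 3929/5000 ≈ 0.785800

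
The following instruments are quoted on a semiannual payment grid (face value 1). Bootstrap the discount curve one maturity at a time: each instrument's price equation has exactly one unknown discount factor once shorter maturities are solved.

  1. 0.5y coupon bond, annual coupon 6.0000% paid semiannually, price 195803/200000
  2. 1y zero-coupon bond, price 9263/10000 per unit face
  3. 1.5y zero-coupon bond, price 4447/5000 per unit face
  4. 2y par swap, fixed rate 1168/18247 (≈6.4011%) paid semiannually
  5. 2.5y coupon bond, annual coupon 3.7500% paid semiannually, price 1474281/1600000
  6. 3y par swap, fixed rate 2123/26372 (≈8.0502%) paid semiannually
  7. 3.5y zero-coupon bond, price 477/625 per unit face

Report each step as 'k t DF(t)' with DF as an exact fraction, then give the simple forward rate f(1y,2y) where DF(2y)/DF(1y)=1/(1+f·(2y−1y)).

step 1 [0.5y] bond c/2=3/100: DF=(195803/200000 − 3/100·(0))/(1+3/100) = 1901/2000 ≈ 0.950500
step 2 [1y] zero: DF = P = 9263/10000 ≈ 0.926300
step 3 [1.5y] zero: DF = P = 4447/5000 ≈ 0.889400
step 4 [2y] swap r/2=584/18247: DF=(1 − 584/18247·(0.950500+0.926300+0.889400))/(1+584/18247) = 552/625 ≈ 0.883200
step 5 [2.5y] bond c/2=3/160: DF=(1474281/1600000 − 3/160·(0.950500+0.926300+0.889400+0.883200))/(1+3/160) = 8373/10000 ≈ 0.837300
step 6 [3y] swap r/2=2123/52744: DF=(1 − 2123/52744·(0.950500+0.926300+0.889400+0.883200+0.837300))/(1+2123/52744) = 7877/10000 ≈ 0.787700
step 7 [3.5y] zero: DF = P = 477/625 ≈ 0.763200

1 1/2 1901/2000
2 1 9263/10000
3 3/2 4447/5000
4 2 552/625
5 5/2 8373/10000
6 3 7877/10000
7 7/2 477/625
f(1y,2y) = ((9263/10000)/(552/625) − 1)/(1) = 431/8832 ≈ 4.8800%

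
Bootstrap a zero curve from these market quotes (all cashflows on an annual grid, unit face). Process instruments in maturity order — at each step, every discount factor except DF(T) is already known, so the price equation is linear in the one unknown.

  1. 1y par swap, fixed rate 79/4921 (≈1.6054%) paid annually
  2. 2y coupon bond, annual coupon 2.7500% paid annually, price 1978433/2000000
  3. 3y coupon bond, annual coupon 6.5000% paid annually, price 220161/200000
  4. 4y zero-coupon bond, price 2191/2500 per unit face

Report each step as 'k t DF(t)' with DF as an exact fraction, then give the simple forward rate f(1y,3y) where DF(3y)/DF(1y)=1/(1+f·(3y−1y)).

1 1 4921/5000
2 2 2341/2500
3 3 2291/2500
4 4 2191/2500
f(1y,3y) = ((4921/5000)/(2291/2500) − 1)/(2) = 339/9164 ≈ 3.6993%

step 1 [1y] swap r/1=79/4921: DF=(1 − 79/4921·(0))/(1+79/4921) = 4921/5000 ≈ 0.984200
step 2 [2y] bond c/1=11/400: DF=(1978433/2000000 − 11/400·(0.984200))/(1+11/400) = 2341/2500 ≈ 0.936400
step 3 [3y] bond c/1=13/200: DF=(220161/200000 − 13/200·(0.984200+0.936400))/(1+13/200) = 2291/2500 ≈ 0.916400
step 4 [4y] zero: DF = P = 2191/2500 ≈ 0.876400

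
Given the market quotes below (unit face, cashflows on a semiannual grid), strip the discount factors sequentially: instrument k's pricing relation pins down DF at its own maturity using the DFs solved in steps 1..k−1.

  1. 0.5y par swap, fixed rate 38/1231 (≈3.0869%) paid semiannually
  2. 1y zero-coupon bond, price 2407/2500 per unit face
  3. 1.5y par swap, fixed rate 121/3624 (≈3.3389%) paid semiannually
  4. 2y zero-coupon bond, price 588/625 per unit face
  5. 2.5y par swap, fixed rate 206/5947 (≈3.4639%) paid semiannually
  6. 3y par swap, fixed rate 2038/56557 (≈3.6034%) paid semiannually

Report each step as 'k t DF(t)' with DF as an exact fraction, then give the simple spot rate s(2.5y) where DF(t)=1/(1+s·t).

1 1/2 1231/1250
2 1 2407/2500
3 3/2 2379/2500
4 2 588/625
5 5/2 1147/1250
6 3 8981/10000
s(2.5y) = (1/(1147/1250) − 1)/(5/2) = 206/5735 ≈ 3.5920%

step 1 [0.5y] swap r/2=19/1231: DF=(1 − 19/1231·(0))/(1+19/1231) = 1231/1250 ≈ 0.984800
step 2 [1y] zero: DF = P = 2407/2500 ≈ 0.962800
step 3 [1.5y] swap r/2=121/7248: DF=(1 − 121/7248·(0.984800+0.962800))/(1+121/7248) = 2379/2500 ≈ 0.951600
step 4 [2y] zero: DF = P = 588/625 ≈ 0.940800
step 5 [2.5y] swap r/2=103/5947: DF=(1 − 103/5947·(0.984800+0.962800+0.951600+0.940800))/(1+103/5947) = 1147/1250 ≈ 0.917600
step 6 [3y] swap r/2=1019/56557: DF=(1 − 1019/56557·(0.984800+0.962800+0.951600+0.940800+0.917600))/(1+1019/56557) = 8981/10000 ≈ 0.898100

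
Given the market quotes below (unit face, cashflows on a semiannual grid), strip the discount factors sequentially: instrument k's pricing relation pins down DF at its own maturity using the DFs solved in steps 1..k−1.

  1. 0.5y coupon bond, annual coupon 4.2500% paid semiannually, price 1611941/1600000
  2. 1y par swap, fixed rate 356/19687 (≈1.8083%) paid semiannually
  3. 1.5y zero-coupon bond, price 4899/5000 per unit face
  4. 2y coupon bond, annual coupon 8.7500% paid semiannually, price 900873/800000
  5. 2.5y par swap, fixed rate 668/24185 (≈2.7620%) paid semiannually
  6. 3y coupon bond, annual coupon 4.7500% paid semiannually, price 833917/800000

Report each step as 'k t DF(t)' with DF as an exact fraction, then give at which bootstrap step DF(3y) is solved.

1 1/2 1973/2000
2 1 4911/5000
3 3/2 4899/5000
4 2 9553/10000
5 5/2 2333/2500
6 3 453/500
DF(3y) is solved at step 6

step 1 [0.5y] bond c/2=17/800: DF=(1611941/1600000 − 17/800·(0))/(1+17/800) = 1973/2000 ≈ 0.986500
step 2 [1y] swap r/2=178/19687: DF=(1 − 178/19687·(0.986500))/(1+178/19687) = 4911/5000 ≈ 0.982200
step 3 [1.5y] zero: DF = P = 4899/5000 ≈ 0.979800
step 4 [2y] bond c/2=7/160: DF=(900873/800000 − 7/160·(0.986500+0.982200+0.979800))/(1+7/160) = 9553/10000 ≈ 0.955300
step 5 [2.5y] swap r/2=334/24185: DF=(1 − 334/24185·(0.986500+0.982200+0.979800+0.955300))/(1+334/24185) = 2333/2500 ≈ 0.933200
step 6 [3y] bond c/2=19/800: DF=(833917/800000 − 19/800·(0.986500+0.982200+0.979800+0.955300+0.933200))/(1+19/800) = 453/500 ≈ 0.906000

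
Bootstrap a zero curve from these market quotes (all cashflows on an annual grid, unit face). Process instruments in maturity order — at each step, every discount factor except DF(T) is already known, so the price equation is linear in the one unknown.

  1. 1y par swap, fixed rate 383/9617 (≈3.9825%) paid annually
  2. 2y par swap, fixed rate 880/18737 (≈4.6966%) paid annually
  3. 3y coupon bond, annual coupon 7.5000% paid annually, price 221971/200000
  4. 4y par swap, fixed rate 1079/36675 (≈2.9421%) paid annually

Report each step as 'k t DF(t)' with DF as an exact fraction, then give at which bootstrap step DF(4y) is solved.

step 1 [1y] swap r/1=383/9617: DF=(1 − 383/9617·(0))/(1+383/9617) = 9617/10000 ≈ 0.961700
step 2 [2y] swap r/1=880/18737: DF=(1 − 880/18737·(0.961700))/(1+880/18737) = 114/125 ≈ 0.912000
step 3 [3y] bond c/1=3/40: DF=(221971/200000 − 3/40·(0.961700+0.912000))/(1+3/40) = 9017/10000 ≈ 0.901700
step 4 [4y] swap r/1=1079/36675: DF=(1 − 1079/36675·(0.961700+0.912000+0.901700))/(1+1079/36675) = 8921/10000 ≈ 0.892100

1 1 9617/10000
2 2 114/125
3 3 9017/10000
4 4 8921/10000
DF(4y) is solved at step 4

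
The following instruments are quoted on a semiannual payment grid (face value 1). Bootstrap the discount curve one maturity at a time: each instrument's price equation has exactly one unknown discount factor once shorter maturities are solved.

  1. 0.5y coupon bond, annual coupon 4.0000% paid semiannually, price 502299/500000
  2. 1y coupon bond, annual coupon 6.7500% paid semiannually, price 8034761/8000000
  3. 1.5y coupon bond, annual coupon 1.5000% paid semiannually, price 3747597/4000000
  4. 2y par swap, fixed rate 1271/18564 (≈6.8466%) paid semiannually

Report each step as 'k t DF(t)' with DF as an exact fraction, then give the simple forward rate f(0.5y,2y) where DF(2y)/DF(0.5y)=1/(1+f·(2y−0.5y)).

step 1 [0.5y] bond c/2=1/50: DF=(502299/500000 − 1/50·(0))/(1+1/50) = 9849/10000 ≈ 0.984900
step 2 [1y] bond c/2=27/800: DF=(8034761/8000000 − 27/800·(0.984900))/(1+27/800) = 4697/5000 ≈ 0.939400
step 3 [1.5y] bond c/2=3/400: DF=(3747597/4000000 − 3/400·(0.984900+0.939400))/(1+3/400) = 2289/2500 ≈ 0.915600
step 4 [2y] swap r/2=1271/37128: DF=(1 − 1271/37128·(0.984900+0.939400+0.915600))/(1+1271/37128) = 8729/10000 ≈ 0.872900

1 1/2 9849/10000
2 1 4697/5000
3 3/2 2289/2500
4 2 8729/10000
f(0.5y,2y) = ((9849/10000)/(8729/10000) − 1)/(3/2) = 320/3741 ≈ 8.5539%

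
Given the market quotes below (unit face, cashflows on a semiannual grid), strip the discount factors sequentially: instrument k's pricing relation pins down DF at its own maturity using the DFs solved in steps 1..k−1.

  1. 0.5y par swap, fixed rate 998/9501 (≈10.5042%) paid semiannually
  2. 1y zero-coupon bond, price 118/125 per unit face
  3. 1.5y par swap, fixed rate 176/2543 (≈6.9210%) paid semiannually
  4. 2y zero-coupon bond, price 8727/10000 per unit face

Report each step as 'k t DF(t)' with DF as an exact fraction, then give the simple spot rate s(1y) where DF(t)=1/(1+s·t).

step 1 [0.5y] swap r/2=499/9501: DF=(1 − 499/9501·(0))/(1+499/9501) = 9501/10000 ≈ 0.950100
step 2 [1y] zero: DF = P = 118/125 ≈ 0.944000
step 3 [1.5y] swap r/2=88/2543: DF=(1 − 88/2543·(0.950100+0.944000))/(1+88/2543) = 1129/1250 ≈ 0.903200
step 4 [2y] zero: DF = P = 8727/10000 ≈ 0.872700

1 1/2 9501/10000
2 1 118/125
3 3/2 1129/1250
4 2 8727/10000
s(1y) = (1/(118/125) − 1)/(1) = 7/118 ≈ 5.9322%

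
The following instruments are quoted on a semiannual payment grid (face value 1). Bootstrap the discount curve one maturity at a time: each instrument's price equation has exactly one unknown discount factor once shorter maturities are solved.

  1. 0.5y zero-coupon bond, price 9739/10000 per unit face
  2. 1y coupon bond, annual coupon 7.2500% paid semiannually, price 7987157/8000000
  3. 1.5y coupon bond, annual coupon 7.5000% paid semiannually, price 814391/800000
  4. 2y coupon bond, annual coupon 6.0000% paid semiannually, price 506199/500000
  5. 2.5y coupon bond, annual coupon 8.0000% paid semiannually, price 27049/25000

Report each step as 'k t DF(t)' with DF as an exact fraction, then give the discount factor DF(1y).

step 1 [0.5y] zero: DF = P = 9739/10000 ≈ 0.973900
step 2 [1y] bond c/2=29/800: DF=(7987157/8000000 − 29/800·(0.973900))/(1+29/800) = 4647/5000 ≈ 0.929400
step 3 [1.5y] bond c/2=3/80: DF=(814391/800000 − 3/80·(0.973900+0.929400))/(1+3/80) = 2281/2500 ≈ 0.912400
step 4 [2y] bond c/2=3/100: DF=(506199/500000 − 3/100·(0.973900+0.929400+0.912400))/(1+3/100) = 9009/10000 ≈ 0.900900
step 5 [2.5y] bond c/2=1/25: DF=(27049/25000 − 1/25·(0.973900+0.929400+0.912400+0.900900))/(1+1/25) = 4487/5000 ≈ 0.897400

1 1/2 9739/10000
2 1 4647/5000
3 3/2 2281/2500
4 2 9009/10000
5 5/2 4487/5000
DF(1y) = 4647/5000 ≈ 0.929400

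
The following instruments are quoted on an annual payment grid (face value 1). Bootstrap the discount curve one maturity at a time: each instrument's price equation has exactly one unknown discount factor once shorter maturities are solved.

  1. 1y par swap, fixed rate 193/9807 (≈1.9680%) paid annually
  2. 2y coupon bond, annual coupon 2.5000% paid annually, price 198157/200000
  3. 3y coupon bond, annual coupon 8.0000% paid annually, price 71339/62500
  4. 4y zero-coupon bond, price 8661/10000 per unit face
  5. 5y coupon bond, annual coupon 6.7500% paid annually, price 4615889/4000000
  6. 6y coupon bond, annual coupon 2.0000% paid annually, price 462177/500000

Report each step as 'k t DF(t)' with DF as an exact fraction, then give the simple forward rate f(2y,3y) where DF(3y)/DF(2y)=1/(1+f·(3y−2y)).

step 1 [1y] swap r/1=193/9807: DF=(1 − 193/9807·(0))/(1+193/9807) = 9807/10000 ≈ 0.980700
step 2 [2y] bond c/1=1/40: DF=(198157/200000 − 1/40·(0.980700))/(1+1/40) = 9427/10000 ≈ 0.942700
step 3 [3y] bond c/1=2/25: DF=(71339/62500 − 2/25·(0.980700+0.942700))/(1+2/25) = 1143/1250 ≈ 0.914400
step 4 [4y] zero: DF = P = 8661/10000 ≈ 0.866100
step 5 [5y] bond c/1=27/400: DF=(4615889/4000000 − 27/400·(0.980700+0.942700+0.914400+0.866100))/(1+27/400) = 2117/2500 ≈ 0.846800
step 6 [6y] bond c/1=1/50: DF=(462177/500000 − 1/50·(0.980700+0.942700+0.914400+0.866100+0.846800))/(1+1/50) = 817/1000 ≈ 0.817000

1 1 9807/10000
2 2 9427/10000
3 3 1143/1250
4 4 8661/10000
5 5 2117/2500
6 6 817/1000
f(2y,3y) = ((9427/10000)/(1143/1250) − 1)/(1) = 283/9144 ≈ 3.0949%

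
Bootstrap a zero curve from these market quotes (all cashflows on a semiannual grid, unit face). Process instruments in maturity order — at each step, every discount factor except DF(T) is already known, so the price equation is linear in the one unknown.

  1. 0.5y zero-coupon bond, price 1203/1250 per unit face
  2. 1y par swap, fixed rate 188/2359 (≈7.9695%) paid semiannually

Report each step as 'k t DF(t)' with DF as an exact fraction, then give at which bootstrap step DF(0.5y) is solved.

1 1/2 1203/1250
2 1 578/625
DF(0.5y) is solved at step 1

step 1 [0.5y] zero: DF = P = 1203/1250 ≈ 0.962400
step 2 [1y] swap r/2=94/2359: DF=(1 − 94/2359·(0.962400))/(1+94/2359) = 578/625 ≈ 0.924800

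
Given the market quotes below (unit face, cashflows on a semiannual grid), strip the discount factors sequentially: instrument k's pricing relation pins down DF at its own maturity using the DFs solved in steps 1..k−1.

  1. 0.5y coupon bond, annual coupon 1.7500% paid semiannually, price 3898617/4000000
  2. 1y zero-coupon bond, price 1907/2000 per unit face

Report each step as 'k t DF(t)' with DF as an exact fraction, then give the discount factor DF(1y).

step 1 [0.5y] bond c/2=7/800: DF=(3898617/4000000 − 7/800·(0))/(1+7/800) = 4831/5000 ≈ 0.966200
step 2 [1y] zero: DF = P = 1907/2000 ≈ 0.953500

1 1/2 4831/5000
2 1 1907/2000
DF(1y) = 1907/2000 ≈ 0.953500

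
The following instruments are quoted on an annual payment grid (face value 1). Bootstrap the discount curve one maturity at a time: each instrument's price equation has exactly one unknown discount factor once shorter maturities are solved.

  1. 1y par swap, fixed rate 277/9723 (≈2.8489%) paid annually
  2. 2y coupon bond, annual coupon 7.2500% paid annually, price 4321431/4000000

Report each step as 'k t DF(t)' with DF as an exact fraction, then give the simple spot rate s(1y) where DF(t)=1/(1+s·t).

1 1 9723/10000
2 2 1177/1250
s(1y) = (1/(9723/10000) − 1)/(1) = 277/9723 ≈ 2.8489%

step 1 [1y] swap r/1=277/9723: DF=(1 − 277/9723·(0))/(1+277/9723) = 9723/10000 ≈ 0.972300
step 2 [2y] bond c/1=29/400: DF=(4321431/4000000 − 29/400·(0.972300))/(1+29/400) = 1177/1250 ≈ 0.941600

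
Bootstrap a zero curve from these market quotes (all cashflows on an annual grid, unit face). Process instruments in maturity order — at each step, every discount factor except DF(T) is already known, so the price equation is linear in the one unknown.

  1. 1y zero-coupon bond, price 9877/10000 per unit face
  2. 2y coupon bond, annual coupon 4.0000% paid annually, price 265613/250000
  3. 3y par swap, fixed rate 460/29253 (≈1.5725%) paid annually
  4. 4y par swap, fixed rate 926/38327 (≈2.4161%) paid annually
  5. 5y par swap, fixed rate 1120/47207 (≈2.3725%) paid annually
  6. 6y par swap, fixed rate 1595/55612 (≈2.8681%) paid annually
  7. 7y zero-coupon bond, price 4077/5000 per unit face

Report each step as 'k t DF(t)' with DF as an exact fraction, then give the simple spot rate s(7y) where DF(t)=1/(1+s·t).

1 1 9877/10000
2 2 2459/2500
3 3 477/500
4 4 4537/5000
5 5 111/125
6 6 1681/2000
7 7 4077/5000
s(7y) = (1/(4077/5000) − 1)/(7) = 923/28539 ≈ 3.2342%

step 1 [1y] zero: DF = P = 9877/10000 ≈ 0.987700
step 2 [2y] bond c/1=1/25: DF=(265613/250000 − 1/25·(0.987700))/(1+1/25) = 2459/2500 ≈ 0.983600
step 3 [3y] swap r/1=460/29253: DF=(1 − 460/29253·(0.987700+0.983600))/(1+460/29253) = 477/500 ≈ 0.954000
step 4 [4y] swap r/1=926/38327: DF=(1 − 926/38327·(0.987700+0.983600+0.954000))/(1+926/38327) = 4537/5000 ≈ 0.907400
step 5 [5y] swap r/1=1120/47207: DF=(1 − 1120/47207·(0.987700+0.983600+0.954000+0.907400))/(1+1120/47207) = 111/125 ≈ 0.888000
step 6 [6y] swap r/1=1595/55612: DF=(1 − 1595/55612·(0.987700+0.983600+0.954000+0.907400+0.888000))/(1+1595/55612) = 1681/2000 ≈ 0.840500
step 7 [7y] zero: DF = P = 4077/5000 ≈ 0.815400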